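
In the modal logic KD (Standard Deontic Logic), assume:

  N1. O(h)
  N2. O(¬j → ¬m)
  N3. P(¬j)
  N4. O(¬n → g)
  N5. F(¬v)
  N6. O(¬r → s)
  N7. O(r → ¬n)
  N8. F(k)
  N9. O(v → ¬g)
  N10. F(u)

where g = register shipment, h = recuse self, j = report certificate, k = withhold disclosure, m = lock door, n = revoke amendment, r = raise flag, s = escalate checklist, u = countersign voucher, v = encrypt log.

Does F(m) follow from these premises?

Premise 2 is O(¬j → ¬m), but O(¬j) is not derivable from the premises (the permission P(¬j) asserts only ¬O(j), not O(¬j)), so it does not yield O(¬m).
No other premise forces O(¬m). An ideal world satisfying every premise can still have m true, so F(m) is not derivable.

No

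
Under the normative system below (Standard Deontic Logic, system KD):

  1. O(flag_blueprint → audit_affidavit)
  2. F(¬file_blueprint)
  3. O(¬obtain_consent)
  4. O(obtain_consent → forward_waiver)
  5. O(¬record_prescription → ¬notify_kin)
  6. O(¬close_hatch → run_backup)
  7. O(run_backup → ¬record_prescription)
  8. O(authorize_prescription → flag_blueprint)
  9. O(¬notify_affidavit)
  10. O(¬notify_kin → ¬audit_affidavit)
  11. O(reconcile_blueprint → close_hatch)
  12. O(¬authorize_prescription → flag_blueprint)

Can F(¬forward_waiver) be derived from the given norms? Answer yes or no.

No

Premise 4 is O(obtain_consent → forward_waiver), but O(obtain_consent) is not derivable from the premises, so it does not yield O(forward_waiver).
No other premise forces O(forward_waiver). An ideal world satisfying every premise can still have ¬forward_waiver true, so F(¬forward_waiver) is not derivable.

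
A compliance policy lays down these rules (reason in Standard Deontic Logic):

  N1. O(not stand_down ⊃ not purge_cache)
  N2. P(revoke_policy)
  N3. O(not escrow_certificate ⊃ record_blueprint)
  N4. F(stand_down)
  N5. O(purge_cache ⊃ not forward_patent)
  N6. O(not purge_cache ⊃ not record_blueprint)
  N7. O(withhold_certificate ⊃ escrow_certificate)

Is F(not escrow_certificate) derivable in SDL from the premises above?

Yes

F(stand_down) at premise 4 means O(not stand_down).
Premise 1 is O(not stand_down ⊃ not purge_cache); since O(not stand_down), deontic closure gives O(not purge_cache).
From O(not purge_cache) and premise 6, O(not purge_cache ⊃ not record_blueprint), we obtain O(not record_blueprint).
Premise 3, O(not escrow_certificate ⊃ record_blueprint), contraposes to O(not record_blueprint ⊃ escrow_certificate); with O(not record_blueprint) we get O(escrow_certificate).
Premises 2, 5, 7 do not contribute to this derivation.
So O(escrow_certificate) holds, i.e. F(not escrow_certificate). The claim follows.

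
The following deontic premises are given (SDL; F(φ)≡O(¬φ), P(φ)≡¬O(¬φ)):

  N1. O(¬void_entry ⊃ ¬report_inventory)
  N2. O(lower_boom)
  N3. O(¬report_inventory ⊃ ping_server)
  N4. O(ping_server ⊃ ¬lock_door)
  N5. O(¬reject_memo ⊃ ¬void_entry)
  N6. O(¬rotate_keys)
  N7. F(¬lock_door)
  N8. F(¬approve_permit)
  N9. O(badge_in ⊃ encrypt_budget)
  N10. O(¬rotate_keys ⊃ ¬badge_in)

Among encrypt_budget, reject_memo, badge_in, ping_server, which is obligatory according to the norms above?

reject_memo

F(¬lock_door) at premise 7 means O(lock_door).
Premise 4 is O(ping_server ⊃ ¬lock_door); contrapositively O(lock_door ⊃ ¬ping_server). Since O(lock_door) holds, K gives O(¬ping_server).
Premise 3, O(¬report_inventory ⊃ ping_server), contraposes to O(¬ping_server ⊃ report_inventory); with O(¬ping_server) we get O(report_inventory).
Premise 1 is O(¬void_entry ⊃ ¬report_inventory); contrapositively O(report_inventory ⊃ void_entry). Since O(report_inventory) holds, K gives O(void_entry).
Premise 5, O(¬reject_memo ⊃ ¬void_entry), contraposes to O(void_entry ⊃ reject_memo); with O(void_entry) we get O(reject_memo).
So O(reject_memo) holds — reject_memo is obligatory. None of the other listed options is made obligatory by any chain of premises.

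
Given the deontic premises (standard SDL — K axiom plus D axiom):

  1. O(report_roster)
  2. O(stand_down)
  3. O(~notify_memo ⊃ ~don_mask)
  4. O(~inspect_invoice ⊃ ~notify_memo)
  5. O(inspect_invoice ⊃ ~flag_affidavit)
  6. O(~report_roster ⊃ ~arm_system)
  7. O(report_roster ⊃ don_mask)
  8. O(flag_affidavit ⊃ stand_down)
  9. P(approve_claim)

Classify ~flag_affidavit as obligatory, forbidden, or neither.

Obligatory

Premise 1 states O(report_roster) outright.
Premise 7 is O(report_roster ⊃ don_mask); since O(report_roster), deontic closure gives O(don_mask).
The contrapositive of premise 3 (O(~notify_memo ⊃ ~don_mask)) is O(don_mask ⊃ notify_memo), and O(don_mask) is already established, so O(notify_memo).
The contrapositive of premise 4 (O(~inspect_invoice ⊃ ~notify_memo)) is O(notify_memo ⊃ inspect_invoice), and O(notify_memo) is already established, so O(inspect_invoice).
Applying K to premise 5 (O(inspect_invoice ⊃ ~flag_affidavit)) and O(inspect_invoice) yields O(~flag_affidavit).
Premises 2, 6, 8, 9 do not contribute to this derivation.
Hence ~flag_affidavit is obligatory.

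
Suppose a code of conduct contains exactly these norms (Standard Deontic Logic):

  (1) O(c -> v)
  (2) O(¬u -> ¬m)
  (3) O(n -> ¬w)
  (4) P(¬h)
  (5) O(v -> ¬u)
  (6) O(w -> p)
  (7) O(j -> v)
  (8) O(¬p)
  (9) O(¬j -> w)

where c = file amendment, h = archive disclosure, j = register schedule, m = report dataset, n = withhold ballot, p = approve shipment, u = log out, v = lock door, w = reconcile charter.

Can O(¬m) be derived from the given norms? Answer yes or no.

Yes

Premise 8 states O(¬p) outright.
Premise 6 is O(w -> p); contrapositively O(¬p -> ¬w). Since O(¬p) holds, K gives O(¬w).
Premise 9 is O(¬j -> w); contrapositively O(¬w -> j). Since O(¬w) holds, K gives O(j).
Premise 7 is O(j -> v); since O(j), deontic closure gives O(v).
Premise 5 is O(v -> ¬u); since O(v), deontic closure gives O(¬u).
Premise 2 is O(¬u -> ¬m); since O(¬u), deontic closure gives O(¬m).
Premises 1, 3, 4 do not contribute to this derivation.
So O(¬m) follows.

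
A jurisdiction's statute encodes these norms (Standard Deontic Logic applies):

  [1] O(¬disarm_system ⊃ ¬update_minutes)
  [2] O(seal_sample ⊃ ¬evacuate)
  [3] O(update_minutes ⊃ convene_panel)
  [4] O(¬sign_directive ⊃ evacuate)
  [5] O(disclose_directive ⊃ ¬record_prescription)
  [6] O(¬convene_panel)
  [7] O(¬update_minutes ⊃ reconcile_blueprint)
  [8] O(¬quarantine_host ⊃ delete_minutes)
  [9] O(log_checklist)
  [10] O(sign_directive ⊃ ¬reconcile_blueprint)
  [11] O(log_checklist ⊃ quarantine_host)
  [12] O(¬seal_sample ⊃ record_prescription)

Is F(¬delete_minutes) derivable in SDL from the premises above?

Premise 8 is O(¬quarantine_host ⊃ delete_minutes), but O(¬quarantine_host) is not derivable from the premises, so it does not yield O(delete_minutes).
No other premise forces O(delete_minutes). An ideal world satisfying every premise can still have ¬delete_minutes true, so F(¬delete_minutes) is not derivable.

No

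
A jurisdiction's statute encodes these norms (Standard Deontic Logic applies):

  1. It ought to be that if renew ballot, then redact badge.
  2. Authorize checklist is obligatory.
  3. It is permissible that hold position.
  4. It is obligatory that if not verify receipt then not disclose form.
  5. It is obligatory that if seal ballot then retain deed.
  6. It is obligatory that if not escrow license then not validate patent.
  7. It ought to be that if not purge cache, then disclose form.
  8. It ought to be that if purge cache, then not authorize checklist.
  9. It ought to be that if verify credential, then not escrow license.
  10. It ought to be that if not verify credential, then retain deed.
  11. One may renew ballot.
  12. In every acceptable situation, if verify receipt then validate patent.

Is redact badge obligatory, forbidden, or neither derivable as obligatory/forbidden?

Neither

Premise 1 is O(renew_ballot → redact_badge), but O(renew_ballot) is not derivable from the premises (the permission P(renew_ballot) asserts only ¬O(¬renew_ballot), not O(renew_ballot)), so it does not yield O(redact_badge).
No premise or chain of K-axiom applications forces O(redact_badge), and none forces O(¬redact_badge). So redact_badge is neither obligatory nor forbidden under these norms.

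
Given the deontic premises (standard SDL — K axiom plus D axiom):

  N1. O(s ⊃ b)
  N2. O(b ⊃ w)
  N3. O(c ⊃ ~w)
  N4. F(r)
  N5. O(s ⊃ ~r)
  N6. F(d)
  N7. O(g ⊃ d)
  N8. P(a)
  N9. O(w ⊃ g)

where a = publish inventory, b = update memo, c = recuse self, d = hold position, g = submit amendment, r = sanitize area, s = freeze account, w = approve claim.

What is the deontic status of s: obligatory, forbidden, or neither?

Premise 6, F(d), is equivalent to O(~d).
Premise 7, O(g ⊃ d), contraposes to O(~d ⊃ ~g); with O(~d) we get O(~g).
Premise 9 is O(w ⊃ g); contrapositively O(~g ⊃ ~w). Since O(~g) holds, K gives O(~w).
Premise 2 is O(b ⊃ w); contrapositively O(~w ⊃ ~b). Since O(~w) holds, K gives O(~b).
Premise 1 is O(s ⊃ b); contrapositively O(~b ⊃ ~s). Since O(~b) holds, K gives O(~s).
Premises 3, 4, 5, 8 do not contribute to this derivation.
Thus O(~s), which is F(s): s is forbidden.

Forbidden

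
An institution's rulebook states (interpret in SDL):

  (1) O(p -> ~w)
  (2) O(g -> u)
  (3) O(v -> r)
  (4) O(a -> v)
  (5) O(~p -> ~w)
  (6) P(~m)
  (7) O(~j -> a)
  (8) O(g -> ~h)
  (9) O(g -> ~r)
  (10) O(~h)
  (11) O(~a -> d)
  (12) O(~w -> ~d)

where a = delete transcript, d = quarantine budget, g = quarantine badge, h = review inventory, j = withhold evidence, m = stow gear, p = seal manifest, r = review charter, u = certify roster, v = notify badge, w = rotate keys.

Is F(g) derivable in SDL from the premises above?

Yes

Premises 1 and 5 cover both cases: O(p -> ~w) and O(~p -> ~w). Since p ∨ ~p is a tautology, O(~w) follows.
Applying K to premise 12 (O(~w -> ~d)) and O(~w) yields O(~d).
The contrapositive of premise 11 (O(~a -> d)) is O(~d -> a), and O(~d) is already established, so O(a).
With premise 4, O(a -> v), the K-axiom yields O(v).
With premise 3, O(v -> r), the K-axiom yields O(r).
The contrapositive of premise 9 (O(g -> ~r)) is O(r -> ~g), and O(r) is already established, so O(~g).
Premises 2, 6, 7, 8, 10 do not contribute to this derivation.
So O(~g) holds, i.e. F(g). The claim follows.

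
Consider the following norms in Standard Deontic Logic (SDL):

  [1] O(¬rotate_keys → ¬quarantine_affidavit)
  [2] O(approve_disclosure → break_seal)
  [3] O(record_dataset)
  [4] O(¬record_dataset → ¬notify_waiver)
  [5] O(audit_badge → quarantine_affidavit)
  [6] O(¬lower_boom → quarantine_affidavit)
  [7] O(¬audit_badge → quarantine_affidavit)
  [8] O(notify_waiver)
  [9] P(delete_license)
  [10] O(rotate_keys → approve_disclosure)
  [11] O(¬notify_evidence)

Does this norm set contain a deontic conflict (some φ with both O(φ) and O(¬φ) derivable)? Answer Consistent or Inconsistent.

Consistent

Premise 4 is O(¬record_dataset → ¬notify_waiver), but O(¬record_dataset) is not derivable from the premises, so it does not yield O(¬notify_waiver).
So O(¬notify_waiver) is not derivable, and the apparent clash with O(notify_waiver) does not arise.
A world satisfying every obligation exists (e.g. approve_disclosure=true, audit_badge=false, break_seal=true, delete_license=false, lower_boom=false, notify_evidence=false, notify_waiver=true, quarantine_affidavit=true, record_dataset=true, rotate_keys=true); no atom is both obligatory and forbidden, so the set is consistent.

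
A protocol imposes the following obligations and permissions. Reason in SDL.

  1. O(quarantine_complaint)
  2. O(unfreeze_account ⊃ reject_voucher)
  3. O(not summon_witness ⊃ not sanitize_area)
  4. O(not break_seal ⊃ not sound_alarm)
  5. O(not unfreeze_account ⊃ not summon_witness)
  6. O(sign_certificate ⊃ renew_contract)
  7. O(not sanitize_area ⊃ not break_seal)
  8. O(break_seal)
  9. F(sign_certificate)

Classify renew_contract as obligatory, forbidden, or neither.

Neither

Premise 6 is O(sign_certificate ⊃ renew_contract), but O(sign_certificate) is not derivable from the premises, so it does not yield O(renew_contract).
No premise or chain of K-axiom applications forces O(renew_contract), and none forces O(not renew_contract). So renew_contract is neither obligatory nor forbidden under these norms.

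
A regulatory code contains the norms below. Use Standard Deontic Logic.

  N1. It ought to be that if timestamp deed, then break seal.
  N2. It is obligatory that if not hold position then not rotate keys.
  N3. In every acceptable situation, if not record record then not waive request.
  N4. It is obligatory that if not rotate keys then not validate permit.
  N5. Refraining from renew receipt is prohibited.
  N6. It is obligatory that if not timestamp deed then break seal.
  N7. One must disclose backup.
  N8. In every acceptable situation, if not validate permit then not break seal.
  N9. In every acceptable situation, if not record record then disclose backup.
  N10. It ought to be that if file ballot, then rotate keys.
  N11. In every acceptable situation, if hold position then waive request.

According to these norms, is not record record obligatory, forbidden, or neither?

Forbidden

Premises 1 and 6 cover both cases: O(timestamp_deed → break_seal) and O(¬timestamp_deed → break_seal). Since timestamp_deed ∨ ¬timestamp_deed is a tautology, O(break_seal) follows.
Premise 8, O(¬validate_permit → ¬break_seal), contraposes to O(break_seal → validate_permit); with O(break_seal) we get O(validate_permit).
Premise 4, O(¬rotate_keys → ¬validate_permit), contraposes to O(validate_permit → rotate_keys); with O(validate_permit) we get O(rotate_keys).
Premise 2 is O(¬hold_position → ¬rotate_keys); contrapositively O(rotate_keys → hold_position). Since O(rotate_keys) holds, K gives O(hold_position).
Premise 11 is O(hold_position → waive_request); since O(hold_position), deontic closure gives O(waive_request).
Premise 3 is O(¬record_record → ¬waive_request); contrapositively O(waive_request → record_record). Since O(waive_request) holds, K gives O(record_record).
Premises 5, 7, 9, 10 do not contribute to this derivation.
Thus O(record_record), which is F(¬record_record): ¬record_record is forbidden.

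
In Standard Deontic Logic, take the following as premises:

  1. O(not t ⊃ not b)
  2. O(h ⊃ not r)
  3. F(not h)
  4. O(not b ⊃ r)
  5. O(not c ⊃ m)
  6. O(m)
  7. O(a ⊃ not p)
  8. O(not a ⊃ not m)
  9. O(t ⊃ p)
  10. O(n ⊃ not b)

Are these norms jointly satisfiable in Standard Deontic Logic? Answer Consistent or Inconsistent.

Inconsistent

Premise 6 states O(m) outright.
Premise 8, O(not a ⊃ not m), contraposes to O(m ⊃ a); with O(m) we get O(a).
From O(a) and premise 7, O(a ⊃ not p), we obtain O(not p).
Premise 9 is O(t ⊃ p); contrapositively O(not p ⊃ not t). Since O(not p) holds, K gives O(not t).
Premise 1 is O(not t ⊃ not b); since O(not t), deontic closure gives O(not b).
Applying K to premise 4 (O(not b ⊃ r)) and O(not b) yields O(r).
Premise 2, O(h ⊃ not r), contraposes to O(r ⊃ not h); with O(r) we get O(not h).
However, F(not h) at premise 3 amounts to O(h).
We now have both O(not h) and O(h) — h is simultaneously obligatory and forbidden, violating the D-axiom.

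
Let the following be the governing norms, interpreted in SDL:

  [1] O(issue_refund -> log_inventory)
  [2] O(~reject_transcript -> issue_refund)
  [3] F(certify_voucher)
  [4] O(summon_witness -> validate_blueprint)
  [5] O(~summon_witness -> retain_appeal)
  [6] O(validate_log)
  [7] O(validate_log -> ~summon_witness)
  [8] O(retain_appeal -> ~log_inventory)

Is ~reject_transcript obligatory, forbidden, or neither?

Premise 6 gives O(validate_log).
Applying K to premise 7 (O(validate_log -> ~summon_witness)) and O(validate_log) yields O(~summon_witness).
With premise 5, O(~summon_witness -> retain_appeal), the K-axiom yields O(retain_appeal).
With premise 8, O(retain_appeal -> ~log_inventory), the K-axiom yields O(~log_inventory).
Premise 1, O(issue_refund -> log_inventory), contraposes to O(~log_inventory -> ~issue_refund); with O(~log_inventory) we get O(~issue_refund).
Premise 2, O(~reject_transcript -> issue_refund), contraposes to O(~issue_refund -> reject_transcript); with O(~issue_refund) we get O(reject_transcript).
Premises 3, 4 do not contribute to this derivation.
Thus O(reject_transcript), which is F(~reject_transcript): ~reject_transcript is forbidden.

Forbidden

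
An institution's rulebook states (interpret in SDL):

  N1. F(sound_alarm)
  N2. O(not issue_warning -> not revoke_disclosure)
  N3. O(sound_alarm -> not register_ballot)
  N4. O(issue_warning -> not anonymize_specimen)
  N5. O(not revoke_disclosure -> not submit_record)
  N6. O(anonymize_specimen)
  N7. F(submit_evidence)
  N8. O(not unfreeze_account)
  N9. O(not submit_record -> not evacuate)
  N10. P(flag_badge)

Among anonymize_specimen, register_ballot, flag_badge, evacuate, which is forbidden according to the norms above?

evacuate

Premise 6 states O(anonymize_specimen) outright.
Premise 4, O(issue_warning -> not anonymize_specimen), contraposes to O(anonymize_specimen -> not issue_warning); with O(anonymize_specimen) we get O(not issue_warning).
With premise 2, O(not issue_warning -> not revoke_disclosure), the K-axiom yields O(not revoke_disclosure).
From O(not revoke_disclosure) and premise 5, O(not revoke_disclosure -> not submit_record), we obtain O(not submit_record).
Premise 9 is O(not submit_record -> not evacuate); since O(not submit_record), deontic closure gives O(not evacuate).
So O(not evacuate) holds, i.e. evacuate is forbidden. None of the other listed options is forbidden under the premises.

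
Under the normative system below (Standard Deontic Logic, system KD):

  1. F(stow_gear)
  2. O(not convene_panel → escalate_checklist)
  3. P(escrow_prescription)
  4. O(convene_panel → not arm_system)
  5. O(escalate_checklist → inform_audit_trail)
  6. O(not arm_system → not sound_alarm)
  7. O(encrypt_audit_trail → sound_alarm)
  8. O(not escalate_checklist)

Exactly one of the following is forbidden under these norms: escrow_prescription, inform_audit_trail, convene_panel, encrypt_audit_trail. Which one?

Premise 8 gives O(not escalate_checklist).
Premise 2 is O(not convene_panel → escalate_checklist); contrapositively O(not escalate_checklist → convene_panel). Since O(not escalate_checklist) holds, K gives O(convene_panel).
Premise 4 is O(convene_panel → not arm_system); since O(convene_panel), deontic closure gives O(not arm_system).
From O(not arm_system) and premise 6, O(not arm_system → not sound_alarm), we obtain O(not sound_alarm).
The contrapositive of premise 7 (O(encrypt_audit_trail → sound_alarm)) is O(not sound_alarm → not encrypt_audit_trail), and O(not sound_alarm) is already established, so O(not encrypt_audit_trail).
So O(not encrypt_audit_trail) holds, i.e. encrypt_audit_trail is forbidden. None of the other listed options is forbidden under the premises.

encrypt_audit_trail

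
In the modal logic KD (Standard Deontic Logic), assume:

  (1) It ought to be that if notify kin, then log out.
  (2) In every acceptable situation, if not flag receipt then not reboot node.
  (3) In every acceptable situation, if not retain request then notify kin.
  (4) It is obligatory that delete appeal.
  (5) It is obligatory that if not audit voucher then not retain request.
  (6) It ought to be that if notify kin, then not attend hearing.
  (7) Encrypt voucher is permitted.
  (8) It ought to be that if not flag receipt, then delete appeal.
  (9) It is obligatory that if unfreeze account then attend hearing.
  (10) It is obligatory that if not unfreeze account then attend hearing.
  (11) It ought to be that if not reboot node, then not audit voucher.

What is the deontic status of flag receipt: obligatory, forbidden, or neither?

Premises 9 and 10 are O(unfreeze_account → attend_hearing) and O(¬unfreeze_account → attend_hearing); every ideal world satisfies unfreeze_account or ¬unfreeze_account, so in either case attend_hearing holds — hence O(attend_hearing).
Premise 6 is O(notify_kin → ¬attend_hearing); contrapositively O(attend_hearing → ¬notify_kin). Since O(attend_hearing) holds, K gives O(¬notify_kin).
Premise 3, O(¬retain_request → notify_kin), contraposes to O(¬notify_kin → retain_request); with O(¬notify_kin) we get O(retain_request).
The contrapositive of premise 5 (O(¬audit_voucher → ¬retain_request)) is O(retain_request → audit_voucher), and O(retain_request) is already established, so O(audit_voucher).
The contrapositive of premise 11 (O(¬reboot_node → ¬audit_voucher)) is O(audit_voucher → reboot_node), and O(audit_voucher) is already established, so O(reboot_node).
Premise 2, O(¬flag_receipt → ¬reboot_node), contraposes to O(reboot_node → flag_receipt); with O(reboot_node) we get O(flag_receipt).
Premises 1, 4, 7, 8 do not contribute to this derivation.
Hence flag_receipt is obligatory.

Obligatory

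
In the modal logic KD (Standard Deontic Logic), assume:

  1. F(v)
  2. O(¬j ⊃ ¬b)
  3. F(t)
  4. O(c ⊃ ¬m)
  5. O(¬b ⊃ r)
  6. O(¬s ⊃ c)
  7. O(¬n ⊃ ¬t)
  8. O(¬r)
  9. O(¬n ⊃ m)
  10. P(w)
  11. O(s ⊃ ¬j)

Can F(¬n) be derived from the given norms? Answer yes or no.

Yes

From premise 8 we have O(¬r).
Premise 5 is O(¬b ⊃ r); contrapositively O(¬r ⊃ b). Since O(¬r) holds, K gives O(b).
Premise 2, O(¬j ⊃ ¬b), contraposes to O(b ⊃ j); with O(b) we get O(j).
The contrapositive of premise 11 (O(s ⊃ ¬j)) is O(j ⊃ ¬s), and O(j) is already established, so O(¬s).
Applying K to premise 6 (O(¬s ⊃ c)) and O(¬s) yields O(c).
From O(c) and premise 4, O(c ⊃ ¬m), we obtain O(¬m).
Premise 9 is O(¬n ⊃ m); contrapositively O(¬m ⊃ n). Since O(¬m) holds, K gives O(n).
Premises 1, 3, 7, 10 do not contribute to this derivation.
So O(n) holds, i.e. F(¬n). The claim follows.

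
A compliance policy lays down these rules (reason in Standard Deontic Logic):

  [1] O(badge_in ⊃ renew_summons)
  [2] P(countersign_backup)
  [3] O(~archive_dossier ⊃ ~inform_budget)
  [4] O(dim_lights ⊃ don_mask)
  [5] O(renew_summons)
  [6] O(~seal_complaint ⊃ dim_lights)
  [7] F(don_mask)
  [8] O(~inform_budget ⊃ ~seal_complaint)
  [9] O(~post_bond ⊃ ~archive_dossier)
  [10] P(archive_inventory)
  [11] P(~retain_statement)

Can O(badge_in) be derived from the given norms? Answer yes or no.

Premise 1 is O(badge_in ⊃ renew_summons); even if O(renew_summons) held, inferring O(badge_in) would be affirming the consequent — invalid.
No other premise forces O(badge_in). An ideal world satisfying every premise can still have badge_in false, so O(badge_in) is not derivable.

No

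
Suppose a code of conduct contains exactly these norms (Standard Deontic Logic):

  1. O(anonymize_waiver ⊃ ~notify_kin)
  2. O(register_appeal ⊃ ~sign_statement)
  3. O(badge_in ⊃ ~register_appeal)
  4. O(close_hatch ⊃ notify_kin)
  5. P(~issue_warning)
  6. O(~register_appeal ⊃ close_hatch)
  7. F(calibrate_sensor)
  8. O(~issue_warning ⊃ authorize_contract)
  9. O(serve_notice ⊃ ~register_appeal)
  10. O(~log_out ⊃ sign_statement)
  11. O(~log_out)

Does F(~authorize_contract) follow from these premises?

Premise 8 is O(~issue_warning ⊃ authorize_contract), but O(~issue_warning) is not derivable from the premises (the permission P(~issue_warning) asserts only ~O(issue_warning), not O(~issue_warning)), so it does not yield O(authorize_contract).
No other premise forces O(authorize_contract). An ideal world satisfying every premise can still have ~authorize_contract true, so F(~authorize_contract) is not derivable.

No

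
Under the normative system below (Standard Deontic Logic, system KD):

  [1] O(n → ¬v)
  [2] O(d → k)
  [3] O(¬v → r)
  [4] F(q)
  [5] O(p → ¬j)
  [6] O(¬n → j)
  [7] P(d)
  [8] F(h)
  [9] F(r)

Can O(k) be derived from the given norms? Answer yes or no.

Premise 2 is O(d → k), but O(d) is not derivable from the premises (the permission P(d) asserts only ¬O(¬d), not O(d)), so it does not yield O(k).
No other premise forces O(k). An ideal world satisfying every premise can still have k false, so O(k) is not derivable.

No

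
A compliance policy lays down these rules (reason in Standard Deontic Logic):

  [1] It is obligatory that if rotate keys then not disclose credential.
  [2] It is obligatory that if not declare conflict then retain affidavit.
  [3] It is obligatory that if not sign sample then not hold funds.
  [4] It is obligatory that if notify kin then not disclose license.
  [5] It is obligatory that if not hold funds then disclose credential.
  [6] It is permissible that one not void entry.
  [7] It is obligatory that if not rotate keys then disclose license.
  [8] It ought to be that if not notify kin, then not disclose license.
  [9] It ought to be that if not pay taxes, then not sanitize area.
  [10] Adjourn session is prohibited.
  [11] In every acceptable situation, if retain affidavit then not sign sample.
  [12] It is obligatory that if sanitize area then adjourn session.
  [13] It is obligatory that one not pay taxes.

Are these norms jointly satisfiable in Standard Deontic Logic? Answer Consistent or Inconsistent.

Premise 12 is O(sanitize_area → adjourn_session), but O(sanitize_area) is not derivable from the premises, so it does not yield O(adjourn_session).
So O(adjourn_session) is not derivable, and the apparent clash with O(¬adjourn_session) does not arise.
A world satisfying every obligation exists (e.g. adjourn_session=false, declare_conflict=true, disclose_credential=false, disclose_license=false, hold_funds=true, notify_kin=false, pay_taxes=false, retain_affidavit=false, rotate_keys=true, sanitize_area=false, sign_sample=true, void_entry=false); no atom is both obligatory and forbidden, so the set is consistent.

Consistent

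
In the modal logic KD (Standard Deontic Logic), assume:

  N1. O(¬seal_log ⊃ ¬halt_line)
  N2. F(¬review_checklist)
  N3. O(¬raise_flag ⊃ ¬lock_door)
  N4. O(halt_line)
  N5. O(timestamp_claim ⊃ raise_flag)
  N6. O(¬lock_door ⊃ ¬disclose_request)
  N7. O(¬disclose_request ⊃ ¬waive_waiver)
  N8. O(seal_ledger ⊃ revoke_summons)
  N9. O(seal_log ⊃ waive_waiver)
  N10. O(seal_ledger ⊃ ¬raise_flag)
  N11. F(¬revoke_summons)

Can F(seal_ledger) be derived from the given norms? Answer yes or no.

From premise 4 we have O(halt_line).
Premise 1, O(¬seal_log ⊃ ¬halt_line), contraposes to O(halt_line ⊃ seal_log); with O(halt_line) we get O(seal_log).
Applying K to premise 9 (O(seal_log ⊃ waive_waiver)) and O(seal_log) yields O(waive_waiver).
Premise 7, O(¬disclose_request ⊃ ¬waive_waiver), contraposes to O(waive_waiver ⊃ disclose_request); with O(waive_waiver) we get O(disclose_request).
The contrapositive of premise 6 (O(¬lock_door ⊃ ¬disclose_request)) is O(disclose_request ⊃ lock_door), and O(disclose_request) is already established, so O(lock_door).
Premise 3 is O(¬raise_flag ⊃ ¬lock_door); contrapositively O(lock_door ⊃ raise_flag). Since O(lock_door) holds, K gives O(raise_flag).
Premise 10, O(seal_ledger ⊃ ¬raise_flag), contraposes to O(raise_flag ⊃ ¬seal_ledger); with O(raise_flag) we get O(¬seal_ledger).
Premises 2, 5, 8, 11 do not contribute to this derivation.
So O(¬seal_ledger) holds, i.e. F(seal_ledger). The claim follows.

Yes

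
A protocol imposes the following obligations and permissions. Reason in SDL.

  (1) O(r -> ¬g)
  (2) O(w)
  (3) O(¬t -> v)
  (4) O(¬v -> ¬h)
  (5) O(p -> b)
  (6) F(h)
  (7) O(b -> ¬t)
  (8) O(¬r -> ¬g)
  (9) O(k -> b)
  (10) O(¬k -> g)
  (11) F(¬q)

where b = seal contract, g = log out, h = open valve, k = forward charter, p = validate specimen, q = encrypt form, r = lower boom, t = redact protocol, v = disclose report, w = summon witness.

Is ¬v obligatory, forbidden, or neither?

By case analysis on r: premise 1 gives O(r -> ¬g) and premise 8 gives O(¬r -> ¬g), so O(¬g) either way.
The contrapositive of premise 10 (O(¬k -> g)) is O(¬g -> k), and O(¬g) is already established, so O(k).
Applying K to premise 9 (O(k -> b)) and O(k) yields O(b).
Premise 7 is O(b -> ¬t); since O(b), deontic closure gives O(¬t).
From O(¬t) and premise 3, O(¬t -> v), we obtain O(v).
Premises 2, 4, 5, 6, 11 do not contribute to this derivation.
Thus O(v), which is F(¬v): ¬v is forbidden.

Forbidden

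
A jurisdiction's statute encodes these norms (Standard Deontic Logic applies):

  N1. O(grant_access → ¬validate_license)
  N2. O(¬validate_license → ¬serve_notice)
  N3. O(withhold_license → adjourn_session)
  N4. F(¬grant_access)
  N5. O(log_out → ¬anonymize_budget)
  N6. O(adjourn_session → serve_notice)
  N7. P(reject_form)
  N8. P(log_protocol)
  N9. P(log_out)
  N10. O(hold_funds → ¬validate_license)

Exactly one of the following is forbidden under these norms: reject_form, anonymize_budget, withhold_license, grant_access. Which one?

withhold_license

Premise 4, F(¬grant_access), is equivalent to O(grant_access).
From O(grant_access) and premise 1, O(grant_access → ¬validate_license), we obtain O(¬validate_license).
From O(¬validate_license) and premise 2, O(¬validate_license → ¬serve_notice), we obtain O(¬serve_notice).
Premise 6, O(adjourn_session → serve_notice), contraposes to O(¬serve_notice → ¬adjourn_session); with O(¬serve_notice) we get O(¬adjourn_session).
Premise 3, O(withhold_license → adjourn_session), contraposes to O(¬adjourn_session → ¬withhold_license); with O(¬adjourn_session) we get O(¬withhold_license).
So O(¬withhold_license) holds, i.e. withhold_license is forbidden. None of the other listed options is forbidden under the premises.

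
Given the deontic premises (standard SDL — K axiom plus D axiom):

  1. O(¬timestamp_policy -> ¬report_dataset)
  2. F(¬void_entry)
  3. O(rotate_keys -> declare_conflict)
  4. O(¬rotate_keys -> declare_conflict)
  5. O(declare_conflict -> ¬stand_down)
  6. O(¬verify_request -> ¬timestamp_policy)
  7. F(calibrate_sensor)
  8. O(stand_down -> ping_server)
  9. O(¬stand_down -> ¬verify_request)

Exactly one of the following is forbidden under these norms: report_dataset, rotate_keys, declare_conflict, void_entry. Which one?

report_dataset

Premises 4 and 3 are O(¬rotate_keys -> declare_conflict) and O(rotate_keys -> declare_conflict); every ideal world satisfies ¬rotate_keys or rotate_keys, so in either case declare_conflict holds — hence O(declare_conflict).
Premise 5 is O(declare_conflict -> ¬stand_down); since O(declare_conflict), deontic closure gives O(¬stand_down).
From O(¬stand_down) and premise 9, O(¬stand_down -> ¬verify_request), we obtain O(¬verify_request).
With premise 6, O(¬verify_request -> ¬timestamp_policy), the K-axiom yields O(¬timestamp_policy).
With premise 1, O(¬timestamp_policy -> ¬report_dataset), the K-axiom yields O(¬report_dataset).
So O(¬report_dataset) holds, i.e. report_dataset is forbidden. None of the other listed options is forbidden under the premises.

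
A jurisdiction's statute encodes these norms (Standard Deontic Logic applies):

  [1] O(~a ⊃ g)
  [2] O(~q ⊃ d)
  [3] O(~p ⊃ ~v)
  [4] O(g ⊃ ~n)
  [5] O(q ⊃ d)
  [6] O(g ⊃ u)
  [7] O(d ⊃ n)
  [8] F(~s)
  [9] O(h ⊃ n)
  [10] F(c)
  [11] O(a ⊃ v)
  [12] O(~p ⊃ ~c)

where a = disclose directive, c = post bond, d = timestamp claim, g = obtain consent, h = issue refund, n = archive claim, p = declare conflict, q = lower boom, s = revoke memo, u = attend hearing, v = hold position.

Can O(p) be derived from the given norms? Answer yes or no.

Yes

Premises 5 and 2 cover both cases: O(q ⊃ d) and O(~q ⊃ d). Since q ∨ ~q is a tautology, O(d) follows.
Premise 7 is O(d ⊃ n); since O(d), deontic closure gives O(n).
Premise 4, O(g ⊃ ~n), contraposes to O(n ⊃ ~g); with O(n) we get O(~g).
The contrapositive of premise 1 (O(~a ⊃ g)) is O(~g ⊃ a), and O(~g) is already established, so O(a).
With premise 11, O(a ⊃ v), the K-axiom yields O(v).
Premise 3, O(~p ⊃ ~v), contraposes to O(v ⊃ p); with O(v) we get O(p).
Premises 6, 8, 9, 10, 12 do not contribute to this derivation.
So O(p) follows.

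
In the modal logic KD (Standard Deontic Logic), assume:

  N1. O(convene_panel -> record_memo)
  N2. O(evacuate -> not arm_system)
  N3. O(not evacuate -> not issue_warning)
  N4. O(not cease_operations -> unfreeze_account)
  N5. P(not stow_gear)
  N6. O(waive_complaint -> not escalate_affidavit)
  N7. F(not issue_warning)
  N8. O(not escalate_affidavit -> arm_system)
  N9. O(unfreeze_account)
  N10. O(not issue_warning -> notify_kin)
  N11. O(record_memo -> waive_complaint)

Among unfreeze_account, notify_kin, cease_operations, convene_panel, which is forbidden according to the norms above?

convene_panel

F(not issue_warning) at premise 7 means O(issue_warning).
Premise 3, O(not evacuate -> not issue_warning), contraposes to O(issue_warning -> evacuate); with O(issue_warning) we get O(evacuate).
With premise 2, O(evacuate -> not arm_system), the K-axiom yields O(not arm_system).
Premise 8 is O(not escalate_affidavit -> arm_system); contrapositively O(not arm_system -> escalate_affidavit). Since O(not arm_system) holds, K gives O(escalate_affidavit).
Premise 6, O(waive_complaint -> not escalate_affidavit), contraposes to O(escalate_affidavit -> not waive_complaint); with O(escalate_affidavit) we get O(not waive_complaint).
Premise 11 is O(record_memo -> waive_complaint); contrapositively O(not waive_complaint -> not record_memo). Since O(not waive_complaint) holds, K gives O(not record_memo).
The contrapositive of premise 1 (O(convene_panel -> record_memo)) is O(not record_memo -> not convene_panel), and O(not record_memo) is already established, so O(not convene_panel).
So O(not convene_panel) holds, i.e. convene_panel is forbidden. None of the other listed options is forbidden under the premises.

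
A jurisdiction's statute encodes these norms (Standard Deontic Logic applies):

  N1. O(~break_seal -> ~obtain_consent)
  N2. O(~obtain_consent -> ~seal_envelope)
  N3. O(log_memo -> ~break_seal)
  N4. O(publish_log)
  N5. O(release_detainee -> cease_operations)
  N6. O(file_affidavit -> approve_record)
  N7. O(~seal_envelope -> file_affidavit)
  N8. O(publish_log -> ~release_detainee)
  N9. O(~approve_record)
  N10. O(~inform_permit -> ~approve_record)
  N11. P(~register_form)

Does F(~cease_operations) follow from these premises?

No

Premise 5 is O(release_detainee -> cease_operations), but O(release_detainee) is not derivable from the premises, so it does not yield O(cease_operations).
No other premise forces O(cease_operations). An ideal world satisfying every premise can still have ~cease_operations true, so F(~cease_operations) is not derivable.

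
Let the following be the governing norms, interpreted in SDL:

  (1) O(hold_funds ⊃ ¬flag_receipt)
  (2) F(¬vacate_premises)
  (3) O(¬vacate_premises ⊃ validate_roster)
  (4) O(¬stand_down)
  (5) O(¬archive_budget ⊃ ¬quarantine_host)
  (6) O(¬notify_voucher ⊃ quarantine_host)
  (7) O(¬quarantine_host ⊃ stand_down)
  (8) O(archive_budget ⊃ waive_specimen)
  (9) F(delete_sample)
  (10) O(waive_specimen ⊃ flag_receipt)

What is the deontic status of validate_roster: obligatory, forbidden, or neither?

Neither

Premise 3 is O(¬vacate_premises ⊃ validate_roster), but O(¬vacate_premises) is not derivable from the premises, so it does not yield O(validate_roster).
No premise or chain of K-axiom applications forces O(validate_roster), and none forces O(¬validate_roster). So validate_roster is neither obligatory nor forbidden under these norms.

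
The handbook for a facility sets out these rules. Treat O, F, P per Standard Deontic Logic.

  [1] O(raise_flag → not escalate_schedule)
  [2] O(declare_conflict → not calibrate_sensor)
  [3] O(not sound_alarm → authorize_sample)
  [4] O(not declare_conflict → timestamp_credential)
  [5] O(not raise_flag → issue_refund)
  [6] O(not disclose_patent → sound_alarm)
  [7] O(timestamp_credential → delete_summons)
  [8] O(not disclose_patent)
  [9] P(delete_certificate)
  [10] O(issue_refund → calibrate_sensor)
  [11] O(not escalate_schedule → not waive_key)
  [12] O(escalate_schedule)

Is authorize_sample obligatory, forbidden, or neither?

Premise 3 is O(not sound_alarm → authorize_sample), but O(not sound_alarm) is not derivable from the premises, so it does not yield O(authorize_sample).
No premise or chain of K-axiom applications forces O(authorize_sample), and none forces O(not authorize_sample). So authorize_sample is neither obligatory nor forbidden under these norms.

Neither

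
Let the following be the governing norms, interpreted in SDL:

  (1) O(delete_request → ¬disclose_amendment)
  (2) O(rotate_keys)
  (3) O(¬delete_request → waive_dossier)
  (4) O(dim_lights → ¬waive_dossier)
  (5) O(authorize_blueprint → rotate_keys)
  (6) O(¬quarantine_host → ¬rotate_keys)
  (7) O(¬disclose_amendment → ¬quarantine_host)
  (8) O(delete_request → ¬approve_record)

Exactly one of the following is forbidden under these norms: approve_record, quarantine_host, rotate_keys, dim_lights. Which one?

dim_lights

Premise 2 states O(rotate_keys) outright.
The contrapositive of premise 6 (O(¬quarantine_host → ¬rotate_keys)) is O(rotate_keys → quarantine_host), and O(rotate_keys) is already established, so O(quarantine_host).
Premise 7, O(¬disclose_amendment → ¬quarantine_host), contraposes to O(quarantine_host → disclose_amendment); with O(quarantine_host) we get O(disclose_amendment).
Premise 1, O(delete_request → ¬disclose_amendment), contraposes to O(disclose_amendment → ¬delete_request); with O(disclose_amendment) we get O(¬delete_request).
Applying K to premise 3 (O(¬delete_request → waive_dossier)) and O(¬delete_request) yields O(waive_dossier).
Premise 4 is O(dim_lights → ¬waive_dossier); contrapositively O(waive_dossier → ¬dim_lights). Since O(waive_dossier) holds, K gives O(¬dim_lights).
So O(¬dim_lights) holds, i.e. dim_lights is forbidden. None of the other listed options is forbidden under the premises.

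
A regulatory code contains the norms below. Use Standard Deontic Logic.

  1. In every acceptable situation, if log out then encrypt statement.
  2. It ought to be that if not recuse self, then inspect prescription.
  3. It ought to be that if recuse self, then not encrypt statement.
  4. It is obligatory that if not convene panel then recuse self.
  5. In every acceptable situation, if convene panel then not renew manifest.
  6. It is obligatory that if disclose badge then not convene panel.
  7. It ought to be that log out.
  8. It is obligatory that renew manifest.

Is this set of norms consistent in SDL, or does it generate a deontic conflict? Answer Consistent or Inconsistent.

Inconsistent

From premise 8 we have O(renew_manifest).
The contrapositive of premise 5 (O(convene_panel → ¬renew_manifest)) is O(renew_manifest → ¬convene_panel), and O(renew_manifest) is already established, so O(¬convene_panel).
From O(¬convene_panel) and premise 4, O(¬convene_panel → recuse_self), we obtain O(recuse_self).
With premise 3, O(recuse_self → ¬encrypt_statement), the K-axiom yields O(¬encrypt_statement).
Premise 1 is O(log_out → encrypt_statement); contrapositively O(¬encrypt_statement → ¬log_out). Since O(¬encrypt_statement) holds, K gives O(¬log_out).
Yet premise 7 states O(log_out).
We now have both O(¬log_out) and O(log_out) — log_out is simultaneously obligatory and forbidden, violating the D-axiom.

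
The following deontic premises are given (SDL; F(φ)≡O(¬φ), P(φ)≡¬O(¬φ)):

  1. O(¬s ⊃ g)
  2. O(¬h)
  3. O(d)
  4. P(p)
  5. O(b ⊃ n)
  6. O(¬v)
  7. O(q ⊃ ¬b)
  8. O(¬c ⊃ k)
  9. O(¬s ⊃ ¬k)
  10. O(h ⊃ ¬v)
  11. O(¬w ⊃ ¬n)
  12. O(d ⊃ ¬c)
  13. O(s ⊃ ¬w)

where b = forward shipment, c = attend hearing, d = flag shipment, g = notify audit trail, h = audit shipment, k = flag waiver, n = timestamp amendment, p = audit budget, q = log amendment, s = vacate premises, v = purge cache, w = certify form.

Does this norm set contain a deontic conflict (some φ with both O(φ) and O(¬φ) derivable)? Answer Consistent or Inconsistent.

Premise 10 is O(h ⊃ ¬v); even if O(¬v) held, inferring O(h) would be affirming the consequent — invalid.
So O(h) is not derivable, and the apparent clash with O(¬h) does not arise.
A world satisfying every obligation exists (e.g. b=false, c=false, d=true, g=false, h=false, k=true, n=false, p=false, q=false, s=true, v=false, w=false); no atom is both obligatory and forbidden, so the set is consistent.

Consistent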